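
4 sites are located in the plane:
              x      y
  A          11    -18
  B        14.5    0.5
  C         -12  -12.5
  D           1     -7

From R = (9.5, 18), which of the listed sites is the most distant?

Compare squared distances (the ordering matches that of the actual distances):
|RA|² = (9.5−11)² + (18−(-18))² = 2.25 + 1296 = 1298.25
|RB|² = (9.5−14.5)² + (18−0.5)² = 25 + 306.25 = 331.25
|RC|² = (9.5−(-12))² + (18−(-12.5))² = 462.25 + 930.25 = 1392.5
|RD|² = (9.5−1)² + (18−(-7))² = 72.25 + 625 = 697.25
The largest is to C.

C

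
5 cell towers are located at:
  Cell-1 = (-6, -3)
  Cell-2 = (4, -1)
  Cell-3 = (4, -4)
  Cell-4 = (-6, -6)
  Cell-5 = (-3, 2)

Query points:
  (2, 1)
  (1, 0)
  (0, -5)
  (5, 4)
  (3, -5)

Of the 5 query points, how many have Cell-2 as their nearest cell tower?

(2, 1) — d² to each: Cell-1:80, Cell-2:8, Cell-3:29, Cell-4:113, Cell-5:26 → nearest is Cell-2
(1, 0) — d² to each: Cell-1:58, Cell-2:10, Cell-3:25, Cell-4:85, Cell-5:20 → nearest is Cell-2
(0, -5) — d² to each: Cell-1:40, Cell-2:32, Cell-3:17, Cell-4:37, Cell-5:58 → nearest is Cell-3
(5, 4) — d² to each: Cell-1:170, Cell-2:26, Cell-3:65, Cell-4:221, Cell-5:68 → nearest is Cell-2
(3, -5) — d² to each: Cell-1:85, Cell-2:17, Cell-3:2, Cell-4:82, Cell-5:85 → nearest is Cell-3
3 of the 5 points have Cell-2 as nearest.

3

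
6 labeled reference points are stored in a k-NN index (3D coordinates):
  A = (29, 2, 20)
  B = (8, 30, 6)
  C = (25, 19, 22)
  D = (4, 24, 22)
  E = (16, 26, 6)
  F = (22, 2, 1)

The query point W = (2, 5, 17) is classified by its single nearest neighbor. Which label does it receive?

Since √ is increasing, it suffices to compare squared distances:
|WA|² = (2−29)² + (5−2)² + (17−20)² = 729 + 9 + 9 = 747
|WB|² = (2−8)² + (5−30)² + (17−6)² = 36 + 625 + 121 = 782
|WC|² = (2−25)² + (5−19)² + (17−22)² = 529 + 196 + 25 = 750
|WD|² = (2−4)² + (5−24)² + (17−22)² = 4 + 361 + 25 = 390
|WE|² = (2−16)² + (5−26)² + (17−6)² = 196 + 441 + 121 = 758
|WF|² = (2−22)² + (5−2)² + (17−1)² = 400 + 9 + 256 = 665
D is nearest.

D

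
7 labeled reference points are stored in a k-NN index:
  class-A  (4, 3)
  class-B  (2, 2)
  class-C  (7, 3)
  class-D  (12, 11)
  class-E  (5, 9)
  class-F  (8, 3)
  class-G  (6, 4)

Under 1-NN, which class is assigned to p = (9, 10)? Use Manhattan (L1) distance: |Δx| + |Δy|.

class-D

d(p, class-A) = 5 + 7 = 12
d(p, class-B) = 7 + 8 = 15
d(p, class-C) = 2 + 7 = 9
d(p, class-D) = 3 + 1 = 4
d(p, class-E) = 4 + 1 = 5
d(p, class-F) = 1 + 7 = 8
d(p, class-G) = 3 + 6 = 9
class-D is nearest.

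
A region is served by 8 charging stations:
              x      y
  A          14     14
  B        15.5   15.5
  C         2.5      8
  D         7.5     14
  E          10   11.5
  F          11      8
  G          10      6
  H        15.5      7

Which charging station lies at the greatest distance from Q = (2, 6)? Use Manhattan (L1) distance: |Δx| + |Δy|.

B

d(Q,A) = 12 + 8 = 20
d(Q,B) = 13.5 + 9.5 = 23
d(Q,C) = 0.5 + 2 = 2.5
d(Q,D) = 5.5 + 8 = 13.5
d(Q,E) = 8 + 5.5 = 13.5
d(Q,F) = 9 + 2 = 11
d(Q,G) = 8 + 0 = 8
d(Q,H) = 13.5 + 1 = 14.5
The largest is to B.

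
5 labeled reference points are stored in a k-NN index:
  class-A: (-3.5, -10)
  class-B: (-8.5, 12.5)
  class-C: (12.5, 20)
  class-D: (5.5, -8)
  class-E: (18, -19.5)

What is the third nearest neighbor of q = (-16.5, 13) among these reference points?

class-C

Compare squared distances (the ordering matches that of the actual distances):
d²(q, class-A) = (-16.5−(-3.5))² + (13−(-10))² = 169 + 529 = 698
d²(q, class-B) = (-16.5−(-8.5))² + (13−12.5)² = 64 + 0.25 = 64.25
d²(q, class-C) = (-16.5−12.5)² + (13−20)² = 841 + 49 = 890
d²(q, class-D) = (-16.5−5.5)² + (13−(-8))² = 484 + 441 = 925
d²(q, class-E) = (-16.5−18)² + (13−(-19.5))² = 1190.25 + 1056.25 = 2246.5
Sorted ascending: class-B, class-A, class-C, class-D, … — the third-nearest is class-C.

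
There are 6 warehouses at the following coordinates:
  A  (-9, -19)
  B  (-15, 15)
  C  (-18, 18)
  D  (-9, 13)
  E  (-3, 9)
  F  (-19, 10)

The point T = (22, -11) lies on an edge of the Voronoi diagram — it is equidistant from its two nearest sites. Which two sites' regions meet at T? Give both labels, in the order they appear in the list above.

Squared distances from T to each site:
|TA|² = (22−(-9))² + (-11−(-19))² = 961 + 64 = 1025
|TB|² = (22−(-15))² + (-11−15)² = 1369 + 676 = 2045
|TC|² = (22−(-18))² + (-11−18)² = 1600 + 841 = 2441
|TD|² = (22−(-9))² + (-11−13)² = 961 + 576 = 1537
|TE|² = (22−(-3))² + (-11−9)² = 625 + 400 = 1025
|TF|² = (22−(-19))² + (-11−10)² = 1681 + 441 = 2122
T is equidistant from A and E (both at squared distance 1025), and every other site is strictly farther — so T lies on the A–E Voronoi edge.

A and E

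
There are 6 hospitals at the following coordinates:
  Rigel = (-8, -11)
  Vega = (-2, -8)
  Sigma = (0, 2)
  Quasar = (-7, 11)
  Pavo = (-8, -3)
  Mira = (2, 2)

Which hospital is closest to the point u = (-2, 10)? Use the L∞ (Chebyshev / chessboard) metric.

d(u, Rigel) = max(6, 21) = 21
d(u, Vega) = max(0, 18) = 18
d(u, Sigma) = max(2, 8) = 8
d(u, Quasar) = max(5, 1) = 5
d(u, Pavo) = max(6, 13) = 13
d(u, Mira) = max(4, 8) = 8
Minimum is at Quasar.

Quasar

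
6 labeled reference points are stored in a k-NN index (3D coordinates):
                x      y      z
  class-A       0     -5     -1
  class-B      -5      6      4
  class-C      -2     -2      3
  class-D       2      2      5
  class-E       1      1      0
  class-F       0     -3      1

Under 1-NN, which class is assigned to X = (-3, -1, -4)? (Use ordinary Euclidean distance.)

class-A

Compare squared distances (the ordering matches that of the actual distances):
d²(X, class-A) = (-3−0)² + (-1−(-5))² + (-4−(-1))² = 9 + 16 + 9 = 34
d²(X, class-B) = (-3−(-5))² + (-1−6)² + (-4−4)² = 4 + 49 + 64 = 117
d²(X, class-C) = (-3−(-2))² + (-1−(-2))² + (-4−3)² = 1 + 1 + 49 = 51
d²(X, class-D) = (-3−2)² + (-1−2)² + (-4−5)² = 25 + 9 + 81 = 115
d²(X, class-E) = (-3−1)² + (-1−1)² + (-4−0)² = 16 + 4 + 16 = 36
d²(X, class-F) = (-3−0)² + (-1−(-3))² + (-4−1)² = 9 + 4 + 25 = 38
class-A is nearest.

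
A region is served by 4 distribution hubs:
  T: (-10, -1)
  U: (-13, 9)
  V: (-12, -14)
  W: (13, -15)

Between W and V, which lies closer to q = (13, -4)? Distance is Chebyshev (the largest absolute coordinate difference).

W

d(q,W) = max(0, 11) = 11
d(q,V) = max(25, 10) = 25
11 < 25, so W is closer.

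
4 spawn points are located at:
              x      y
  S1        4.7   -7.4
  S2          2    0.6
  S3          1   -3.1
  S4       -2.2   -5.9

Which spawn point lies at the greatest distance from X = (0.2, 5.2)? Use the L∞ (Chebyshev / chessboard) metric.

d(X,S1) = max(4.5, 12.6) = 12.6
d(X,S2) = max(1.8, 4.6) = 4.6
d(X,S3) = max(0.8, 8.3) = 8.3
d(X,S4) = max(2.4, 11.1) = 11.1
The largest is to S1.

S1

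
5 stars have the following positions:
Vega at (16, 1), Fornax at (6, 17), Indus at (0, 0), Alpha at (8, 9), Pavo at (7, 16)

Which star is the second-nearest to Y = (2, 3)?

Alpha

Compare squared distances (the ordering matches that of the actual distances):
d²(Y, Vega) = (2−16)² + (3−1)² = 196 + 4 = 200
d²(Y, Fornax) = (2−6)² + (3−17)² = 16 + 196 = 212
d²(Y, Indus) = (2−0)² + (3−0)² = 4 + 9 = 13
d²(Y, Alpha) = (2−8)² + (3−9)² = 36 + 36 = 72
d²(Y, Pavo) = (2−7)² + (3−16)² = 25 + 169 = 194
Sorted ascending: Indus, Alpha, Pavo, … — the second-nearest is Alpha.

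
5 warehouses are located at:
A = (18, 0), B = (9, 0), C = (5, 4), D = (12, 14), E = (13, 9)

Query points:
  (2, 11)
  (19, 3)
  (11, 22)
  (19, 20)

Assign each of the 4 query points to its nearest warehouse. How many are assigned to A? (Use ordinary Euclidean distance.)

1

(2, 11) — d² to each: A:377, B:170, C:58, D:109, E:125 → nearest is C
(19, 3) — d² to each: A:10, B:109, C:197, D:170, E:72 → nearest is A
(11, 22) — d² to each: A:533, B:488, C:360, D:65, E:173 → nearest is D
(19, 20) — d² to each: A:401, B:500, C:452, D:85, E:157 → nearest is D
1 of the 4 points has A as nearest.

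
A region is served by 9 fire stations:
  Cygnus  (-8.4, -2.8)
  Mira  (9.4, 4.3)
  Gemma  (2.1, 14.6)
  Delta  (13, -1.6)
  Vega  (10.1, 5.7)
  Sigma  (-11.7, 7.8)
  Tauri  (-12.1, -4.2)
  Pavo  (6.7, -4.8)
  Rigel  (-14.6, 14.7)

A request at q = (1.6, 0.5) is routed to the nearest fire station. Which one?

Pavo

Compare squared distances (the ordering matches that of the actual distances):
d²(q, Cygnus) = (1.6−(-8.4))² + (0.5−(-2.8))² = 100 + 10.89 = 110.89
d²(q, Mira) = (1.6−9.4)² + (0.5−4.3)² = 60.84 + 14.44 = 75.28
d²(q, Gemma) = (1.6−2.1)² + (0.5−14.6)² = 0.25 + 198.81 = 199.06
d²(q, Delta) = (1.6−13)² + (0.5−(-1.6))² = 129.96 + 4.41 = 134.37
d²(q, Vega) = (1.6−10.1)² + (0.5−5.7)² = 72.25 + 27.04 = 99.29
d²(q, Sigma) = (1.6−(-11.7))² + (0.5−7.8)² = 176.89 + 53.29 = 230.18
d²(q, Tauri) = (1.6−(-12.1))² + (0.5−(-4.2))² = 187.69 + 22.09 = 209.78
d²(q, Pavo) = (1.6−6.7)² + (0.5−(-4.8))² = 26.01 + 28.09 = 54.1
d²(q, Rigel) = (1.6−(-14.6))² + (0.5−14.7)² = 262.44 + 201.64 = 464.08
Minimum is at Pavo.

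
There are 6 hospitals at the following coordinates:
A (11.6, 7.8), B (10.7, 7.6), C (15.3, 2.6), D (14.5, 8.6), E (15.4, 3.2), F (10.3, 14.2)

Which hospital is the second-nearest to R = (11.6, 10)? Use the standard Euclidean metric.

B

Squared Euclidean distances:
|RA|² = (11.6−11.6)² + (10−7.8)² = 0 + 4.84 = 4.84
|RB|² = (11.6−10.7)² + (10−7.6)² = 0.81 + 5.76 = 6.57
|RC|² = (11.6−15.3)² + (10−2.6)² = 13.69 + 54.76 = 68.45
|RD|² = (11.6−14.5)² + (10−8.6)² = 8.41 + 1.96 = 10.37
|RE|² = (11.6−15.4)² + (10−3.2)² = 14.44 + 46.24 = 60.68
|RF|² = (11.6−10.3)² + (10−14.2)² = 1.69 + 17.64 = 19.33
Sorted ascending: A, B, D, … — the second-nearest is B.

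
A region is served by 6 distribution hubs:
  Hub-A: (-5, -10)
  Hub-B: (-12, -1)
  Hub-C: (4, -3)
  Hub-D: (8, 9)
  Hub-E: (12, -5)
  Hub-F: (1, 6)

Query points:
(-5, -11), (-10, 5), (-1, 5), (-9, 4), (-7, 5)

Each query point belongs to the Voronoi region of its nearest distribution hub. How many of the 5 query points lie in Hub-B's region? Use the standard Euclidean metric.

(-5, -11) — d² to each: Hub-A:1, Hub-B:149, Hub-C:145, Hub-D:569, Hub-E:325, Hub-F:325 → nearest is Hub-A
(-10, 5) — d² to each: Hub-A:250, Hub-B:40, Hub-C:260, Hub-D:340, Hub-E:584, Hub-F:122 → nearest is Hub-B
(-1, 5) — d² to each: Hub-A:241, Hub-B:157, Hub-C:89, Hub-D:97, Hub-E:269, Hub-F:5 → nearest is Hub-F
(-9, 4) — d² to each: Hub-A:212, Hub-B:34, Hub-C:218, Hub-D:314, Hub-E:522, Hub-F:104 → nearest is Hub-B
(-7, 5) — d² to each: Hub-A:229, Hub-B:61, Hub-C:185, Hub-D:241, Hub-E:461, Hub-F:65 → nearest is Hub-B
3 of the 5 points have Hub-B as nearest.

3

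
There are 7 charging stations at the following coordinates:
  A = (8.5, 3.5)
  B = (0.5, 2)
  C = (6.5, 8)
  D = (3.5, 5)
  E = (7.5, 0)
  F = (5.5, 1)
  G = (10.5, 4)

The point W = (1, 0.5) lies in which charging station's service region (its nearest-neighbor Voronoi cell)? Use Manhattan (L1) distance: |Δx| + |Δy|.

B

d(W,A) = 7.5 + 3 = 10.5
d(W,B) = 0.5 + 1.5 = 2
d(W,C) = 5.5 + 7.5 = 13
d(W,D) = 2.5 + 4.5 = 7
d(W,E) = 6.5 + 0.5 = 7
d(W,F) = 4.5 + 0.5 = 5
d(W,G) = 9.5 + 3.5 = 13
B is nearest.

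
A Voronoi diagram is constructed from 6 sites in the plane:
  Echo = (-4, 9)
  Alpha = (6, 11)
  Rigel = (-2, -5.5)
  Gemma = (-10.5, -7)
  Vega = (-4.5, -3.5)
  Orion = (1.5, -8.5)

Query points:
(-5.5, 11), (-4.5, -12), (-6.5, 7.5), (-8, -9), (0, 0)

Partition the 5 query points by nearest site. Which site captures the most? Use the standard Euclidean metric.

(-5.5, 11) — d² to each: Echo:6.25, Alpha:132.25, Rigel:284.5, Gemma:349, Vega:211.25, Orion:429.25 → nearest is Echo
(-4.5, -12) — d² to each: Echo:441.25, Alpha:639.25, Rigel:48.5, Gemma:61, Vega:72.25, Orion:48.25 → nearest is Orion
(-6.5, 7.5) — d² to each: Echo:8.5, Alpha:168.5, Rigel:189.25, Gemma:226.25, Vega:125, Orion:320 → nearest is Echo
(-8, -9) — d² to each: Echo:340, Alpha:596, Rigel:48.25, Gemma:10.25, Vega:42.5, Orion:90.5 → nearest is Gemma
(0, 0) — d² to each: Echo:97, Alpha:157, Rigel:34.25, Gemma:159.25, Vega:32.5, Orion:74.5 → nearest is Vega
Tally — Echo:2, Gemma:1, Vega:1, Orion:1. Echo captures the most (2).

Echo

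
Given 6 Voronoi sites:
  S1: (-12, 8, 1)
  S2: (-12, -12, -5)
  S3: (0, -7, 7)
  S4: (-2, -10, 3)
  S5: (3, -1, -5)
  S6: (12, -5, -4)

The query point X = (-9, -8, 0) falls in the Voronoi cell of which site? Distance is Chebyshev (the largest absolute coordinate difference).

d(X,S1) = max(3, 16, 1) = 16
d(X,S2) = max(3, 4, 5) = 5
d(X,S3) = max(9, 1, 7) = 9
d(X,S4) = max(7, 2, 3) = 7
d(X,S5) = max(12, 7, 5) = 12
d(X,S6) = max(21, 3, 4) = 21
S2 is nearest.

S2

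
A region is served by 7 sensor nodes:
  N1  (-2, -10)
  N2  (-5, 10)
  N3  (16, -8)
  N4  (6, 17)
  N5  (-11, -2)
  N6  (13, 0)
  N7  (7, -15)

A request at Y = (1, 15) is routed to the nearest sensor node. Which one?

N4

Since √ is increasing, it suffices to compare squared distances:
|YN1|² = 9 + 625 = 634
|YN2|² = 36 + 25 = 61
|YN3|² = 225 + 529 = 754
|YN4|² = 25 + 4 = 29
|YN5|² = 144 + 289 = 433
|YN6|² = 144 + 225 = 369
|YN7|² = 36 + 900 = 936
The smallest is to N4, so Y lies in the Voronoi region of N4.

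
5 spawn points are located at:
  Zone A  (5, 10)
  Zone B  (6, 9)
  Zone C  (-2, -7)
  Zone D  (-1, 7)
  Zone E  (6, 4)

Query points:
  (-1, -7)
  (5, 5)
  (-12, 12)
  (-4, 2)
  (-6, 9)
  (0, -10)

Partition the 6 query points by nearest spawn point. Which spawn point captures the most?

(-1, -7) — d² to each: Zone A:325, Zone B:305, Zone C:1, Zone D:196, Zone E:170 → nearest is Zone C
(5, 5) — d² to each: Zone A:25, Zone B:17, Zone C:193, Zone D:40, Zone E:2 → nearest is Zone E
(-12, 12) — d² to each: Zone A:293, Zone B:333, Zone C:461, Zone D:146, Zone E:388 → nearest is Zone D
(-4, 2) — d² to each: Zone A:145, Zone B:149, Zone C:85, Zone D:34, Zone E:104 → nearest is Zone D
(-6, 9) — d² to each: Zone A:122, Zone B:144, Zone C:272, Zone D:29, Zone E:169 → nearest is Zone D
(0, -10) — d² to each: Zone A:425, Zone B:397, Zone C:13, Zone D:290, Zone E:232 → nearest is Zone C
Tally — Zone C:2, Zone D:3, Zone E:1. Zone D captures the most (3).

Zone D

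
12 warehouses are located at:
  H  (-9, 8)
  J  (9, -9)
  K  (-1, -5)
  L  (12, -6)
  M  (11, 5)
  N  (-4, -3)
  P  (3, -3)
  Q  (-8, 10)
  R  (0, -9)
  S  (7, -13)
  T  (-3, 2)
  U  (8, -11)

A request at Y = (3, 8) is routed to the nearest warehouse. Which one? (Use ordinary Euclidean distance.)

Squared Euclidean distances:
|YH|² = (3−(-9))² + (8−8)² = 144 + 0 = 144
|YJ|² = (3−9)² + (8−(-9))² = 36 + 289 = 325
|YK|² = (3−(-1))² + (8−(-5))² = 16 + 169 = 185
|YL|² = (3−12)² + (8−(-6))² = 81 + 196 = 277
|YM|² = (3−11)² + (8−5)² = 64 + 9 = 73
|YN|² = (3−(-4))² + (8−(-3))² = 49 + 121 = 170
|YP|² = (3−3)² + (8−(-3))² = 0 + 121 = 121
|YQ|² = (3−(-8))² + (8−10)² = 121 + 4 = 125
|YR|² = (3−0)² + (8−(-9))² = 9 + 289 = 298
|YS|² = (3−7)² + (8−(-13))² = 16 + 441 = 457
|YT|² = (3−(-3))² + (8−2)² = 36 + 36 = 72
|YU|² = (3−8)² + (8−(-11))² = 25 + 361 = 386
Minimum is at T.

T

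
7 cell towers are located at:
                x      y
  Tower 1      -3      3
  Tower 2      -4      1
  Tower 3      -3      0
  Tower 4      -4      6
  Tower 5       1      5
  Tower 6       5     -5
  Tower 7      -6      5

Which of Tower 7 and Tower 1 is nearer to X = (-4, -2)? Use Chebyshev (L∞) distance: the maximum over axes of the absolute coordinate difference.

d(X, Tower 7) = max(2, 7) = 7
d(X, Tower 1) = max(1, 5) = 5
7 > 5, so Tower 1 is closer.

Tower 1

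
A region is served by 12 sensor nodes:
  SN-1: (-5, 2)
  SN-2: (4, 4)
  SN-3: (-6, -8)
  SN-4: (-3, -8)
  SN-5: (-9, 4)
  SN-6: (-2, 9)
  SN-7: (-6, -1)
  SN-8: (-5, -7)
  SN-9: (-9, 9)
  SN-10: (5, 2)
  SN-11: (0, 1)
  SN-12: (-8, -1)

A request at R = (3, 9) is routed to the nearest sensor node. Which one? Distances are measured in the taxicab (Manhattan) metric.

d(R, SN-1) = |3−(-5)| + |9−2| = 8 + 7 = 15
d(R, SN-2) = |3−4| + |9−4| = 1 + 5 = 6
d(R, SN-3) = |3−(-6)| + |9−(-8)| = 9 + 17 = 26
d(R, SN-4) = |3−(-3)| + |9−(-8)| = 6 + 17 = 23
d(R, SN-5) = |3−(-9)| + |9−4| = 12 + 5 = 17
d(R, SN-6) = |3−(-2)| + |9−9| = 5 + 0 = 5
d(R, SN-7) = |3−(-6)| + |9−(-1)| = 9 + 10 = 19
d(R, SN-8) = |3−(-5)| + |9−(-7)| = 8 + 16 = 24
d(R, SN-9) = |3−(-9)| + |9−9| = 12 + 0 = 12
d(R, SN-10) = |3−5| + |9−2| = 2 + 7 = 9
d(R, SN-11) = |3−0| + |9−1| = 3 + 8 = 11
d(R, SN-12) = |3−(-8)| + |9−(-1)| = 11 + 10 = 21
SN-6 is nearest.

SN-6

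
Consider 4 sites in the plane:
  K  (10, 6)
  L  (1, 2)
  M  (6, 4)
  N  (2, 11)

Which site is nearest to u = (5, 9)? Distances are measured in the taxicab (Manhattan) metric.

N

d(u,K) = |5−10| + |9−6| = 5 + 3 = 8
d(u,L) = |5−1| + |9−2| = 4 + 7 = 11
d(u,M) = |5−6| + |9−4| = 1 + 5 = 6
d(u,N) = |5−2| + |9−11| = 3 + 2 = 5
N is nearest.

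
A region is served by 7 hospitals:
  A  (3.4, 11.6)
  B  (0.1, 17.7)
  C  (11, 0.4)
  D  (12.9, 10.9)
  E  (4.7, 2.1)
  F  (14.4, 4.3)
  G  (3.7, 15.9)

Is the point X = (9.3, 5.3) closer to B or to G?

Compare squared distances:
|XB|² = (9.3−0.1)² + (5.3−17.7)² = 84.64 + 153.76 = 238.4
|XG|² = (9.3−3.7)² + (5.3−15.9)² = 31.36 + 112.36 = 143.72
238.4 > 143.72, so G is closer.

G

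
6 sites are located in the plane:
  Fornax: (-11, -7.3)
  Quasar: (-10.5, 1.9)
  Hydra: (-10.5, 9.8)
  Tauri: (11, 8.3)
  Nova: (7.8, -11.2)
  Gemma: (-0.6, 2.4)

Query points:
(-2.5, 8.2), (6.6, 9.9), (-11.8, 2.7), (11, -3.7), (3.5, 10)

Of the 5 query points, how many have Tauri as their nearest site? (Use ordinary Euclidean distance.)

2

(-2.5, 8.2) — d² to each: Fornax:312.5, Quasar:103.69, Hydra:66.56, Tauri:182.26, Nova:482.45, Gemma:37.25 → nearest is Gemma
(6.6, 9.9) — d² to each: Fornax:605.6, Quasar:356.41, Hydra:292.42, Tauri:21.92, Nova:446.65, Gemma:108.09 → nearest is Tauri
(-11.8, 2.7) — d² to each: Fornax:100.64, Quasar:2.33, Hydra:52.1, Tauri:551.2, Nova:577.37, Gemma:125.53 → nearest is Quasar
(11, -3.7) — d² to each: Fornax:496.96, Quasar:493.61, Hydra:644.5, Tauri:144, Nova:66.49, Gemma:171.77 → nearest is Nova
(3.5, 10) — d² to each: Fornax:509.54, Quasar:261.61, Hydra:196.04, Tauri:59.14, Nova:467.93, Gemma:74.57 → nearest is Tauri
2 of the 5 points have Tauri as nearest.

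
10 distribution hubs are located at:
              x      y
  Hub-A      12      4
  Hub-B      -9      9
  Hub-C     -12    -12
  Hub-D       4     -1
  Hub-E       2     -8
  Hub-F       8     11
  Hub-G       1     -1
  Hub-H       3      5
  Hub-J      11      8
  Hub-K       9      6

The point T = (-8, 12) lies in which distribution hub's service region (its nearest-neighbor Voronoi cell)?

Squared Euclidean distances:
d²(T, Hub-A) = (-8−12)² + (12−4)² = 400 + 64 = 464
d²(T, Hub-B) = (-8−(-9))² + (12−9)² = 1 + 9 = 10
d²(T, Hub-C) = (-8−(-12))² + (12−(-12))² = 16 + 576 = 592
d²(T, Hub-D) = (-8−4)² + (12−(-1))² = 144 + 169 = 313
d²(T, Hub-E) = (-8−2)² + (12−(-8))² = 100 + 400 = 500
d²(T, Hub-F) = (-8−8)² + (12−11)² = 256 + 1 = 257
d²(T, Hub-G) = (-8−1)² + (12−(-1))² = 81 + 169 = 250
d²(T, Hub-H) = (-8−3)² + (12−5)² = 121 + 49 = 170
d²(T, Hub-J) = (-8−11)² + (12−8)² = 361 + 16 = 377
d²(T, Hub-K) = (-8−9)² + (12−6)² = 289 + 36 = 325
Hub-B is nearest.

Hub-B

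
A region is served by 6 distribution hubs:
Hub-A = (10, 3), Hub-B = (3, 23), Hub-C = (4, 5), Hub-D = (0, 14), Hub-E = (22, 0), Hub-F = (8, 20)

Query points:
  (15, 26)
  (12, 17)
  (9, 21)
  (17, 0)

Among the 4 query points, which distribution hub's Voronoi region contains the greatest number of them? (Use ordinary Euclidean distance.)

Hub-F

(15, 26) — d² to each: Hub-A:554, Hub-B:153, Hub-C:562, Hub-D:369, Hub-E:725, Hub-F:85 → nearest is Hub-F
(12, 17) — d² to each: Hub-A:200, Hub-B:117, Hub-C:208, Hub-D:153, Hub-E:389, Hub-F:25 → nearest is Hub-F
(9, 21) — d² to each: Hub-A:325, Hub-B:40, Hub-C:281, Hub-D:130, Hub-E:610, Hub-F:2 → nearest is Hub-F
(17, 0) — d² to each: Hub-A:58, Hub-B:725, Hub-C:194, Hub-D:485, Hub-E:25, Hub-F:481 → nearest is Hub-E
Tally — Hub-E:1, Hub-F:3. Hub-F captures the most (3).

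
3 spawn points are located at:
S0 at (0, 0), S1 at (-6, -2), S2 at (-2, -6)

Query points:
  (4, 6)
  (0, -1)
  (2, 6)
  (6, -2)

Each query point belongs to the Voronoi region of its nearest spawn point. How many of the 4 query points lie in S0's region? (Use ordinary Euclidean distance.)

(4, 6) — d² to each: S0:52, S1:164, S2:180 → nearest is S0
(0, -1) — d² to each: S0:1, S1:37, S2:29 → nearest is S0
(2, 6) — d² to each: S0:40, S1:128, S2:160 → nearest is S0
(6, -2) — d² to each: S0:40, S1:144, S2:80 → nearest is S0
4 of the 4 points have S0 as nearest.

4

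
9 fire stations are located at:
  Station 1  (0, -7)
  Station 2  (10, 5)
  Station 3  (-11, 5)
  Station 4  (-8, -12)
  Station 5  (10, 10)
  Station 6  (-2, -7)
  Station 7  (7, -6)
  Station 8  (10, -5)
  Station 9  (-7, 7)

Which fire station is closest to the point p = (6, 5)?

Compare squared distances (the ordering matches that of the actual distances):
d²(p, Station 1) = (6−0)² + (5−(-7))² = 36 + 144 = 180
d²(p, Station 2) = (6−10)² + (5−5)² = 16 + 0 = 16
d²(p, Station 3) = (6−(-11))² + (5−5)² = 289 + 0 = 289
d²(p, Station 4) = (6−(-8))² + (5−(-12))² = 196 + 289 = 485
d²(p, Station 5) = (6−10)² + (5−10)² = 16 + 25 = 41
d²(p, Station 6) = (6−(-2))² + (5−(-7))² = 64 + 144 = 208
d²(p, Station 7) = (6−7)² + (5−(-6))² = 1 + 121 = 122
d²(p, Station 8) = (6−10)² + (5−(-5))² = 16 + 100 = 116
d²(p, Station 9) = (6−(-7))² + (5−7)² = 169 + 4 = 173
The smallest is to Station 2, so p lies in the Voronoi region of Station 2.

Station 2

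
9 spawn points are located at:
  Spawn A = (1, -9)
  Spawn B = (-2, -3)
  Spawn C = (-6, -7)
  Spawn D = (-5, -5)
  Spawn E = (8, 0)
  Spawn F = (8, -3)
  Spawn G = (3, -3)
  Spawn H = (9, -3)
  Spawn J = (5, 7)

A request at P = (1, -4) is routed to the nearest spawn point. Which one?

Spawn G

Squared Euclidean distances:
d²(P, Spawn A) = 0 + 25 = 25
d²(P, Spawn B) = 9 + 1 = 10
d²(P, Spawn C) = 49 + 9 = 58
d²(P, Spawn D) = 36 + 1 = 37
d²(P, Spawn E) = 49 + 16 = 65
d²(P, Spawn F) = 49 + 1 = 50
d²(P, Spawn G) = 4 + 1 = 5
d²(P, Spawn H) = 64 + 1 = 65
d²(P, Spawn J) = 16 + 121 = 137
Minimum is at Spawn G.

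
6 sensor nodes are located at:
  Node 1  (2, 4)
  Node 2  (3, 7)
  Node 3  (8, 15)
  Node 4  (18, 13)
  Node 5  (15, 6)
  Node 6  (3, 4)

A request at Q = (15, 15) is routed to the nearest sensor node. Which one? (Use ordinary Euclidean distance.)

Node 4

Squared Euclidean distances:
d²(Q, Node 1) = (15−2)² + (15−4)² = 169 + 121 = 290
d²(Q, Node 2) = (15−3)² + (15−7)² = 144 + 64 = 208
d²(Q, Node 3) = (15−8)² + (15−15)² = 49 + 0 = 49
d²(Q, Node 4) = (15−18)² + (15−13)² = 9 + 4 = 13
d²(Q, Node 5) = (15−15)² + (15−6)² = 0 + 81 = 81
d²(Q, Node 6) = (15−3)² + (15−4)² = 144 + 121 = 265
The smallest is to Node 4, so Q lies in the Voronoi region of Node 4.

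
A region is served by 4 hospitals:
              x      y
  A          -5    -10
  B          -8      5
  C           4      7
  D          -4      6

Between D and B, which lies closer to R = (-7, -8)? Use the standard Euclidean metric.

B

Compare squared distances:
|RD|² = (-7−(-4))² + (-8−6)² = 9 + 196 = 205
|RB|² = (-7−(-8))² + (-8−5)² = 1 + 169 = 170
205 > 170, so B is closer.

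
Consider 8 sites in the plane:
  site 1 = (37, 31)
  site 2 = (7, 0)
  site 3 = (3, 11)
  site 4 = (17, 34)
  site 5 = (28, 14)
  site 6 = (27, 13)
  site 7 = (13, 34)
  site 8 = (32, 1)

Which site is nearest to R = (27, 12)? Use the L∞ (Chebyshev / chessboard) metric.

site 6

d(R, site 1) = max(10, 19) = 19
d(R, site 2) = max(20, 12) = 20
d(R, site 3) = max(24, 1) = 24
d(R, site 4) = max(10, 22) = 22
d(R, site 5) = max(1, 2) = 2
d(R, site 6) = max(0, 1) = 1
d(R, site 7) = max(14, 22) = 22
d(R, site 8) = max(5, 11) = 11
site 6 is nearest.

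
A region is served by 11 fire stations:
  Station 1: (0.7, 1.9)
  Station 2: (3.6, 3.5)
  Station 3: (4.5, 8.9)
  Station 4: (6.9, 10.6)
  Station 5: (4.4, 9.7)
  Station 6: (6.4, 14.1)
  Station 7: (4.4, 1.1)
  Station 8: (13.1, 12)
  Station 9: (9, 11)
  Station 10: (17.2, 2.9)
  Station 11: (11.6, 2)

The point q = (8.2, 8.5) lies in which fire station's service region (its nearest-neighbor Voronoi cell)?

Station 4

Compare squared distances (the ordering matches that of the actual distances):
d²(q, Station 1) = 56.25 + 43.56 = 99.81
d²(q, Station 2) = 21.16 + 25 = 46.16
d²(q, Station 3) = 13.69 + 0.16 = 13.85
d²(q, Station 4) = 1.69 + 4.41 = 6.1
d²(q, Station 5) = 14.44 + 1.44 = 15.88
d²(q, Station 6) = 3.24 + 31.36 = 34.6
d²(q, Station 7) = 14.44 + 54.76 = 69.2
d²(q, Station 8) = 24.01 + 12.25 = 36.26
d²(q, Station 9) = 0.64 + 6.25 = 6.89
d²(q, Station 10) = 81 + 31.36 = 112.36
d²(q, Station 11) = 11.56 + 42.25 = 53.81
The smallest is to Station 4, so q lies in the Voronoi region of Station 4.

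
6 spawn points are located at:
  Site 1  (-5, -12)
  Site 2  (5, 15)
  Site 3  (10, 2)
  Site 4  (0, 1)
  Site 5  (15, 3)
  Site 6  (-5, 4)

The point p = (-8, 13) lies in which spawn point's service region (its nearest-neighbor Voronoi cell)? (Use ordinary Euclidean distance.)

Site 6

Squared Euclidean distances:
d²(p, Site 1) = (-8−(-5))² + (13−(-12))² = 9 + 625 = 634
d²(p, Site 2) = (-8−5)² + (13−15)² = 169 + 4 = 173
d²(p, Site 3) = (-8−10)² + (13−2)² = 324 + 121 = 445
d²(p, Site 4) = (-8−0)² + (13−1)² = 64 + 144 = 208
d²(p, Site 5) = (-8−15)² + (13−3)² = 529 + 100 = 629
d²(p, Site 6) = (-8−(-5))² + (13−4)² = 9 + 81 = 90
Minimum is at Site 6.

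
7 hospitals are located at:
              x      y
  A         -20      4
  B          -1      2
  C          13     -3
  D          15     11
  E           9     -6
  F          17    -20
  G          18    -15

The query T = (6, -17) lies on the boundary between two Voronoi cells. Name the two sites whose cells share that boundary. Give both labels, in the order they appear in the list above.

E and F

Squared distances from T to each site:
|TA|² = (6−(-20))² + (-17−4)² = 676 + 441 = 1117
|TB|² = (6−(-1))² + (-17−2)² = 49 + 361 = 410
|TC|² = (6−13)² + (-17−(-3))² = 49 + 196 = 245
|TD|² = (6−15)² + (-17−11)² = 81 + 784 = 865
|TE|² = (6−9)² + (-17−(-6))² = 9 + 121 = 130
|TF|² = (6−17)² + (-17−(-20))² = 121 + 9 = 130
|TG|² = (6−18)² + (-17−(-15))² = 144 + 4 = 148
T is equidistant from E and F (both at squared distance 130), and every other site is strictly farther — so T lies on the E–F Voronoi edge.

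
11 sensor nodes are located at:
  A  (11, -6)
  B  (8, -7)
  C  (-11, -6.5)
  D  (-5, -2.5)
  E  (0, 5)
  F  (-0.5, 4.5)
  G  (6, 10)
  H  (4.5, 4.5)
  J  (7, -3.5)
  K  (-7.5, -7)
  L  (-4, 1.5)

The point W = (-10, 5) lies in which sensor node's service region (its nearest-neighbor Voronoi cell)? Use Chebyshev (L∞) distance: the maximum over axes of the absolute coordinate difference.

L

d(W,A) = max(21, 11) = 21
d(W,B) = max(18, 12) = 18
d(W,C) = max(1, 11.5) = 11.5
d(W,D) = max(5, 7.5) = 7.5
d(W,E) = max(10, 0) = 10
d(W,F) = max(9.5, 0.5) = 9.5
d(W,G) = max(16, 5) = 16
d(W,H) = max(14.5, 0.5) = 14.5
d(W,J) = max(17, 8.5) = 17
d(W,K) = max(2.5, 12) = 12
d(W,L) = max(6, 3.5) = 6
Minimum is at L.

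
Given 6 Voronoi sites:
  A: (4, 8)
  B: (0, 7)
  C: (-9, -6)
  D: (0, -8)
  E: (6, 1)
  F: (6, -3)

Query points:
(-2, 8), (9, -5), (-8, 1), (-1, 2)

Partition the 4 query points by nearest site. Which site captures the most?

B

(-2, 8) — d² to each: A:36, B:5, C:245, D:260, E:113, F:185 → nearest is B
(9, -5) — d² to each: A:194, B:225, C:325, D:90, E:45, F:13 → nearest is F
(-8, 1) — d² to each: A:193, B:100, C:50, D:145, E:196, F:212 → nearest is C
(-1, 2) — d² to each: A:61, B:26, C:128, D:101, E:50, F:74 → nearest is B
Tally — B:2, C:1, F:1. B captures the most (2).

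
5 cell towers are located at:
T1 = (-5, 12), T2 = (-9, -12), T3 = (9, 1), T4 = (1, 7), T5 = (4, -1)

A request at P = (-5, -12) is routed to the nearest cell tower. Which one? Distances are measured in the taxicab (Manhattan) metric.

d(P,T1) = |-5−(-5)| + |-12−12| = 0 + 24 = 24
d(P,T2) = |-5−(-9)| + |-12−(-12)| = 4 + 0 = 4
d(P,T3) = |-5−9| + |-12−1| = 14 + 13 = 27
d(P,T4) = |-5−1| + |-12−7| = 6 + 19 = 25
d(P,T5) = |-5−4| + |-12−(-1)| = 9 + 11 = 20
T2 is nearest.

T2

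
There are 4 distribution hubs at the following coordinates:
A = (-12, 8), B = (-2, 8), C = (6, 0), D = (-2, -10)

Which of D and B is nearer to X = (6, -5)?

Compare squared distances:
|XD|² = (6−(-2))² + (-5−(-10))² = 64 + 25 = 89
|XB|² = (6−(-2))² + (-5−8)² = 64 + 169 = 233
89 < 233, so D is closer.

D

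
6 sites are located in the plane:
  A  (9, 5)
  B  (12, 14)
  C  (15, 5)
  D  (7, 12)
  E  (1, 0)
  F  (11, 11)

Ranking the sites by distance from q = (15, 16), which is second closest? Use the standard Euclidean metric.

Squared Euclidean distances:
|qA|² = (15−9)² + (16−5)² = 36 + 121 = 157
|qB|² = (15−12)² + (16−14)² = 9 + 4 = 13
|qC|² = (15−15)² + (16−5)² = 0 + 121 = 121
|qD|² = (15−7)² + (16−12)² = 64 + 16 = 80
|qE|² = (15−1)² + (16−0)² = 196 + 256 = 452
|qF|² = (15−11)² + (16−11)² = 16 + 25 = 41
Sorted ascending: B, F, D, … — the second-nearest is F.

F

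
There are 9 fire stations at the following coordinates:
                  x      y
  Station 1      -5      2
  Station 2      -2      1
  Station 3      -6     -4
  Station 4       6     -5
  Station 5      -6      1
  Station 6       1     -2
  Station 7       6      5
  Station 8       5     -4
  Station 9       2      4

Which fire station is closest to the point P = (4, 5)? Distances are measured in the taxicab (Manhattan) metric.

d(P, Station 1) = |4−(-5)| + |5−2| = 9 + 3 = 12
d(P, Station 2) = |4−(-2)| + |5−1| = 6 + 4 = 10
d(P, Station 3) = |4−(-6)| + |5−(-4)| = 10 + 9 = 19
d(P, Station 4) = |4−6| + |5−(-5)| = 2 + 10 = 12
d(P, Station 5) = |4−(-6)| + |5−1| = 10 + 4 = 14
d(P, Station 6) = |4−1| + |5−(-2)| = 3 + 7 = 10
d(P, Station 7) = |4−6| + |5−5| = 2 + 0 = 2
d(P, Station 8) = |4−5| + |5−(-4)| = 1 + 9 = 10
d(P, Station 9) = |4−2| + |5−4| = 2 + 1 = 3
Minimum is at Station 7.

Station 7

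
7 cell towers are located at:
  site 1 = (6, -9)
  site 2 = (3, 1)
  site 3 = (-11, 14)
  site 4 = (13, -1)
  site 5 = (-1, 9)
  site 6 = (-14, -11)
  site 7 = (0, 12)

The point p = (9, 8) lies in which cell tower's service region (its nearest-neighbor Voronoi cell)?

Squared Euclidean distances:
d²(p, site 1) = (9−6)² + (8−(-9))² = 9 + 289 = 298
d²(p, site 2) = (9−3)² + (8−1)² = 36 + 49 = 85
d²(p, site 3) = (9−(-11))² + (8−14)² = 400 + 36 = 436
d²(p, site 4) = (9−13)² + (8−(-1))² = 16 + 81 = 97
d²(p, site 5) = (9−(-1))² + (8−9)² = 100 + 1 = 101
d²(p, site 6) = (9−(-14))² + (8−(-11))² = 529 + 361 = 890
d²(p, site 7) = (9−0)² + (8−12)² = 81 + 16 = 97
Minimum is at site 2.

site 2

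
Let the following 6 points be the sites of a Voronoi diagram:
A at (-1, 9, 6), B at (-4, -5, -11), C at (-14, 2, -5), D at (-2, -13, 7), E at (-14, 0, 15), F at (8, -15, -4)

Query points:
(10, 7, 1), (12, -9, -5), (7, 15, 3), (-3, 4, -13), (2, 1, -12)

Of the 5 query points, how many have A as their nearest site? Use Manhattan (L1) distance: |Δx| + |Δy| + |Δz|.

(10, 7, 1) — d to each: A:18, B:38, C:35, D:38, E:45, F:29 → nearest is A
(12, -9, -5) — d to each: A:42, B:26, C:37, D:30, E:55, F:11 → nearest is F
(7, 15, 3) — d to each: A:17, B:45, C:42, D:41, E:48, F:38 → nearest is A
(-3, 4, -13) — d to each: A:26, B:12, C:21, D:38, E:43, F:39 → nearest is B
(2, 1, -12) — d to each: A:29, B:13, C:24, D:37, E:44, F:30 → nearest is B
2 of the 5 points have A as nearest.

2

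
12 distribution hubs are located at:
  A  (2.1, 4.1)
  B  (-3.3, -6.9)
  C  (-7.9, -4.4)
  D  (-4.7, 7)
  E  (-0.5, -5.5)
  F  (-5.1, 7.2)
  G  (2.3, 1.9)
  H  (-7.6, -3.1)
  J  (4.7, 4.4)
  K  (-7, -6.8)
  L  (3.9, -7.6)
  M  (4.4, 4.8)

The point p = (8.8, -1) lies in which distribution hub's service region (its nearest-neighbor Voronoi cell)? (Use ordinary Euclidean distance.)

J

Squared Euclidean distances:
|pA|² = (8.8−2.1)² + (-1−4.1)² = 44.89 + 26.01 = 70.9
|pB|² = (8.8−(-3.3))² + (-1−(-6.9))² = 146.41 + 34.81 = 181.22
|pC|² = (8.8−(-7.9))² + (-1−(-4.4))² = 278.89 + 11.56 = 290.45
|pD|² = (8.8−(-4.7))² + (-1−7)² = 182.25 + 64 = 246.25
|pE|² = (8.8−(-0.5))² + (-1−(-5.5))² = 86.49 + 20.25 = 106.74
|pF|² = (8.8−(-5.1))² + (-1−7.2)² = 193.21 + 67.24 = 260.45
|pG|² = (8.8−2.3)² + (-1−1.9)² = 42.25 + 8.41 = 50.66
|pH|² = (8.8−(-7.6))² + (-1−(-3.1))² = 268.96 + 4.41 = 273.37
|pJ|² = (8.8−4.7)² + (-1−4.4)² = 16.81 + 29.16 = 45.97
|pK|² = (8.8−(-7))² + (-1−(-6.8))² = 249.64 + 33.64 = 283.28
|pL|² = (8.8−3.9)² + (-1−(-7.6))² = 24.01 + 43.56 = 67.57
|pM|² = (8.8−4.4)² + (-1−4.8)² = 19.36 + 33.64 = 53
The smallest is to J, so p lies in the Voronoi region of J.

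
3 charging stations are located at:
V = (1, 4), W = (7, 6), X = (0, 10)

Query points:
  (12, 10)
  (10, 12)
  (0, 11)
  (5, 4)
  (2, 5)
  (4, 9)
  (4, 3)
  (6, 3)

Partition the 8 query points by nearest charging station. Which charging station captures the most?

(12, 10) — d² to each: V:157, W:41, X:144 → nearest is W
(10, 12) — d² to each: V:145, W:45, X:104 → nearest is W
(0, 11) — d² to each: V:50, W:74, X:1 → nearest is X
(5, 4) — d² to each: V:16, W:8, X:61 → nearest is W
(2, 5) — d² to each: V:2, W:26, X:29 → nearest is V
(4, 9) — d² to each: V:34, W:18, X:17 → nearest is X
(4, 3) — d² to each: V:10, W:18, X:65 → nearest is V
(6, 3) — d² to each: V:26, W:10, X:85 → nearest is W
Tally — V:2, W:4, X:2. W captures the most (4).

W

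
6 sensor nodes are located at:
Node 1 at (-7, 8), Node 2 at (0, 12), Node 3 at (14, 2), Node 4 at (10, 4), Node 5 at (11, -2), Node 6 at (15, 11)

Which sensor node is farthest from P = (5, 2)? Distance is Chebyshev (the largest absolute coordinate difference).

d(P, Node 1) = max(12, 6) = 12
d(P, Node 2) = max(5, 10) = 10
d(P, Node 3) = max(9, 0) = 9
d(P, Node 4) = max(5, 2) = 5
d(P, Node 5) = max(6, 4) = 6
d(P, Node 6) = max(10, 9) = 10
The largest is to Node 1.

Node 1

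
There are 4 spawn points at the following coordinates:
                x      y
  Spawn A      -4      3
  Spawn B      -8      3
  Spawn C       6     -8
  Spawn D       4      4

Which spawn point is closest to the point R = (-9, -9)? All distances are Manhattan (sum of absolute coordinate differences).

Spawn B

d(R, Spawn A) = |-9−(-4)| + |-9−3| = 5 + 12 = 17
d(R, Spawn B) = |-9−(-8)| + |-9−3| = 1 + 12 = 13
d(R, Spawn C) = |-9−6| + |-9−(-8)| = 15 + 1 = 16
d(R, Spawn D) = |-9−4| + |-9−4| = 13 + 13 = 26
Spawn B is nearest.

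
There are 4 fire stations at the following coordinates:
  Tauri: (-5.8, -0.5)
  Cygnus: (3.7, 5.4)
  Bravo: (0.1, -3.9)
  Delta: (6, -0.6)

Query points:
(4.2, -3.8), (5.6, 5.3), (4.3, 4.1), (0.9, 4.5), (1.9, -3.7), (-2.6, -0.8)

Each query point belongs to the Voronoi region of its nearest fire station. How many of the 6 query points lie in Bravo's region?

1

(4.2, -3.8) — d² to each: Tauri:110.89, Cygnus:84.89, Bravo:16.82, Delta:13.48 → nearest is Delta
(5.6, 5.3) — d² to each: Tauri:163.6, Cygnus:3.62, Bravo:114.89, Delta:34.97 → nearest is Cygnus
(4.3, 4.1) — d² to each: Tauri:123.17, Cygnus:2.05, Bravo:81.64, Delta:24.98 → nearest is Cygnus
(0.9, 4.5) — d² to each: Tauri:69.89, Cygnus:8.65, Bravo:71.2, Delta:52.02 → nearest is Cygnus
(1.9, -3.7) — d² to each: Tauri:69.53, Cygnus:86.05, Bravo:3.28, Delta:26.42 → nearest is Bravo
(-2.6, -0.8) — d² to each: Tauri:10.33, Cygnus:78.13, Bravo:16.9, Delta:74 → nearest is Tauri
1 of the 6 points has Bravo as nearest.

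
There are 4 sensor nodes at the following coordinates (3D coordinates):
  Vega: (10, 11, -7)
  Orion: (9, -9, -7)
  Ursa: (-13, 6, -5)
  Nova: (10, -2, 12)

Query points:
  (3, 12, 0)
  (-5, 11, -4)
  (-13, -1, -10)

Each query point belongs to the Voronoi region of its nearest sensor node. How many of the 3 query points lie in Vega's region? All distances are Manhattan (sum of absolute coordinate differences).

1

(3, 12, 0) — d to each: Vega:15, Orion:34, Ursa:27, Nova:33 → nearest is Vega
(-5, 11, -4) — d to each: Vega:18, Orion:37, Ursa:14, Nova:44 → nearest is Ursa
(-13, -1, -10) — d to each: Vega:38, Orion:33, Ursa:12, Nova:46 → nearest is Ursa
1 of the 3 points has Vega as nearest.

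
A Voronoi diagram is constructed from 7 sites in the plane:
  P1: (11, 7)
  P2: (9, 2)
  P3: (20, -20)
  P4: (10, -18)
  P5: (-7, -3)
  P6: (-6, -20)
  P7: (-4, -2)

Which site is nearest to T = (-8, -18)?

P6

Since √ is increasing, it suffices to compare squared distances:
|TP1|² = (-8−11)² + (-18−7)² = 361 + 625 = 986
|TP2|² = (-8−9)² + (-18−2)² = 289 + 400 = 689
|TP3|² = (-8−20)² + (-18−(-20))² = 784 + 4 = 788
|TP4|² = (-8−10)² + (-18−(-18))² = 324 + 0 = 324
|TP5|² = (-8−(-7))² + (-18−(-3))² = 1 + 225 = 226
|TP6|² = (-8−(-6))² + (-18−(-20))² = 4 + 4 = 8
|TP7|² = (-8−(-4))² + (-18−(-2))² = 16 + 256 = 272
Minimum is at P6.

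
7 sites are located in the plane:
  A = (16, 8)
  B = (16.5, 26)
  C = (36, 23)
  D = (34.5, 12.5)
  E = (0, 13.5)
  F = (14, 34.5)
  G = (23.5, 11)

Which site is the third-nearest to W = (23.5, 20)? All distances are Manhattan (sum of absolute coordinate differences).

d(W,A) = 7.5 + 12 = 19.5
d(W,B) = 7 + 6 = 13
d(W,C) = 12.5 + 3 = 15.5
d(W,D) = 11 + 7.5 = 18.5
d(W,E) = 23.5 + 6.5 = 30
d(W,F) = 9.5 + 14.5 = 24
d(W,G) = 0 + 9 = 9
Sorted ascending: G, B, C, D, … — the third-nearest is C.

C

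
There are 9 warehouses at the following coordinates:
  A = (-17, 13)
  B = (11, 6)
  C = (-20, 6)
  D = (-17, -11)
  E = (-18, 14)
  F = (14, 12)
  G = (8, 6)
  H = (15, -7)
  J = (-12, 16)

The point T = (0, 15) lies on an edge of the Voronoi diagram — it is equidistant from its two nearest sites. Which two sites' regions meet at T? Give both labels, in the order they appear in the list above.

G and J

Squared distances from T to each site:
|TA|² = (0−(-17))² + (15−13)² = 289 + 4 = 293
|TB|² = (0−11)² + (15−6)² = 121 + 81 = 202
|TC|² = (0−(-20))² + (15−6)² = 400 + 81 = 481
|TD|² = (0−(-17))² + (15−(-11))² = 289 + 676 = 965
|TE|² = (0−(-18))² + (15−14)² = 324 + 1 = 325
|TF|² = (0−14)² + (15−12)² = 196 + 9 = 205
|TG|² = (0−8)² + (15−6)² = 64 + 81 = 145
|TH|² = (0−15)² + (15−(-7))² = 225 + 484 = 709
|TJ|² = (0−(-12))² + (15−16)² = 144 + 1 = 145
T is equidistant from G and J (both at squared distance 145), and every other site is strictly farther — so T lies on the G–J Voronoi edge.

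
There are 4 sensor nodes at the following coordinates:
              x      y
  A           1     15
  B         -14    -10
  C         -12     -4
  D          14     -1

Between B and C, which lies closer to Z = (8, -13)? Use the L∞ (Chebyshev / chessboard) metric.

d(Z,B) = max(22, 3) = 22
d(Z,C) = max(20, 9) = 20
22 > 20, so C is closer.

C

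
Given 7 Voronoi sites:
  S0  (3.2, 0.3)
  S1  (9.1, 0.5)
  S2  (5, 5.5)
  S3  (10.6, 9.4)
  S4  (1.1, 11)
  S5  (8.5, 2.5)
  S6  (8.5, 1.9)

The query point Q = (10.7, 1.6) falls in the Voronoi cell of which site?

S1

Since √ is increasing, it suffices to compare squared distances:
|QS0|² = (10.7−3.2)² + (1.6−0.3)² = 56.25 + 1.69 = 57.94
|QS1|² = (10.7−9.1)² + (1.6−0.5)² = 2.56 + 1.21 = 3.77
|QS2|² = (10.7−5)² + (1.6−5.5)² = 32.49 + 15.21 = 47.7
|QS3|² = (10.7−10.6)² + (1.6−9.4)² = 0.01 + 60.84 = 60.85
|QS4|² = (10.7−1.1)² + (1.6−11)² = 92.16 + 88.36 = 180.52
|QS5|² = (10.7−8.5)² + (1.6−2.5)² = 4.84 + 0.81 = 5.65
|QS6|² = (10.7−8.5)² + (1.6−1.9)² = 4.84 + 0.09 = 4.93
The smallest is to S1, so Q lies in the Voronoi region of S1.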